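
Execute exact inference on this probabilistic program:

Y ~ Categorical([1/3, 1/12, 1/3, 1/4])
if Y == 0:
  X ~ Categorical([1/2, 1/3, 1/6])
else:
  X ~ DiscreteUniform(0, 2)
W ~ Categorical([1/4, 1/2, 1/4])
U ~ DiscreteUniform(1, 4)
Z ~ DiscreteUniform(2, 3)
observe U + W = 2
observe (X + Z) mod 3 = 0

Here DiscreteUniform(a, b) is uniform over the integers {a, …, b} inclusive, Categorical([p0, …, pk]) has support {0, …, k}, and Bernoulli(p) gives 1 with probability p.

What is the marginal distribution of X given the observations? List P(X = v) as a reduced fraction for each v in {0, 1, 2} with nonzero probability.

Enumerate traces; 16 have nonzero weight after conditioning:
  (Y=0, X=0, W=0, U=2, Z=3) weight 1/192
  (Y=0, X=0, W=1, U=1, Z=3) weight 1/96
  (Y=0, X=1, W=0, U=2, Z=2) weight 1/288
  (Y=0, X=1, W=1, U=1, Z=2) weight 1/144
  (Y=1, X=0, W=0, U=2, Z=3) weight 1/1152
  (Y=1, X=0, W=1, U=1, Z=3) weight 1/576
  (Y=1, X=1, W=0, U=2, Z=2) weight 1/1152
  (Y=1, X=1, W=1, U=1, Z=2) weight 1/576
  … 8 more
Group by X:
  weight(X=0) = 7/192
  weight(X=1) = 1/32
Total weight = 7/192 + 1/32 = 13/192
P(X=0 | obs) = 7/192 / 13/192 = 7/13
P(X=1 | obs) = 1/32 / 13/192 = 6/13

P(X=0) = 7/13, P(X=1) = 6/13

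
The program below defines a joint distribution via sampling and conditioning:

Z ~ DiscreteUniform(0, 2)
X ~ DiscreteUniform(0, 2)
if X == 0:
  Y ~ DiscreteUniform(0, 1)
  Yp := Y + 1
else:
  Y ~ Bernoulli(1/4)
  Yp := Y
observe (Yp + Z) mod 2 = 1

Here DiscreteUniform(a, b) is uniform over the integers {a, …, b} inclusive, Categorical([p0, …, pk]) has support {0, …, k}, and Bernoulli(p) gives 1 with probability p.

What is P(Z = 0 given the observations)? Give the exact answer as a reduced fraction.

Enumerate traces; 9 have nonzero weight after conditioning:
  (Z=0, X=0, Y=0) weight 1/18
  (Z=0, X=1, Y=1) weight 1/36
  (Z=0, X=2, Y=1) weight 1/36
  (Z=1, X=0, Y=1) weight 1/18
  (Z=1, X=1, Y=0) weight 1/12
  (Z=1, X=2, Y=0) weight 1/12
  (Z=2, X=0, Y=0) weight 1/18
  (Z=2, X=1, Y=1) weight 1/36
  … 1 more
Group by Z:
  weight(Z=0) = 1/9
  weight(Z=1) = 2/9
  weight(Z=2) = 1/9
Total weight = 1/9 + 2/9 + 1/9 = 4/9
P(Z=0 | obs) = 1/9 / 4/9 = 1/4
P(Z=1 | obs) = 2/9 / 4/9 = 1/2
P(Z=2 | obs) = 1/9 / 4/9 = 1/4

P(Z = 0 | obs) = 1/4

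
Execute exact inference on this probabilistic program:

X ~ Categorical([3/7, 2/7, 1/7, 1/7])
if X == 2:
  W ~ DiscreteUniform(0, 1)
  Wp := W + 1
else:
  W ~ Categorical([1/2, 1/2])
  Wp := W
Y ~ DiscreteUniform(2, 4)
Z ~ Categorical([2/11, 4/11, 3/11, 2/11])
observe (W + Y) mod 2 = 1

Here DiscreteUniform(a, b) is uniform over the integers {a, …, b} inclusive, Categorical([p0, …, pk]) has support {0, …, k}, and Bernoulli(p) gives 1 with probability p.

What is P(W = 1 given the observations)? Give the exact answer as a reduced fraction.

Enumerate traces; 48 have nonzero weight after conditioning:
  (X=0, W=0, Y=3, Z=0) weight 1/77
  (X=0, W=0, Y=3, Z=1) weight 2/77
  (X=0, W=0, Y=3, Z=2) weight 3/154
  (X=0, W=0, Y=3, Z=3) weight 1/77
  (X=0, W=1, Y=2, Z=0) weight 1/77
  (X=0, W=1, Y=2, Z=1) weight 2/77
  (X=0, W=1, Y=2, Z=2) weight 3/154
  (X=0, W=1, Y=2, Z=3) weight 1/77
  … 40 more
Group by W:
  weight(W=0) = 1/6
  weight(W=1) = 1/3
Total weight = 1/6 + 1/3 = 1/2
P(W=0 | obs) = 1/6 / 1/2 = 1/3
P(W=1 | obs) = 1/3 / 1/2 = 2/3

P(W = 1 | obs) = 2/3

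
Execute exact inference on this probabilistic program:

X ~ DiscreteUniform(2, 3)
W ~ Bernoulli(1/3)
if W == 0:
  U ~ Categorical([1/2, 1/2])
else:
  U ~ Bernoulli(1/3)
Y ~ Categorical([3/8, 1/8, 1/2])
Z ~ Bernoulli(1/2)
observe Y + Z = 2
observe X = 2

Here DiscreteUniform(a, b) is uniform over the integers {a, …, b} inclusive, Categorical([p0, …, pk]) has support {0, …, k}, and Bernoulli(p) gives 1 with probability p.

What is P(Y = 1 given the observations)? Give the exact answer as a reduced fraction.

P(Y = 1 | obs) = 1/5

Enumerate traces; 8 have nonzero weight after conditioning:
  (X=2, W=0, U=0, Y=1, Z=1) weight 1/96
  (X=2, W=0, U=0, Y=2, Z=0) weight 1/24
  (X=2, W=0, U=1, Y=1, Z=1) weight 1/96
  (X=2, W=0, U=1, Y=2, Z=0) weight 1/24
  (X=2, W=1, U=0, Y=1, Z=1) weight 1/144
  (X=2, W=1, U=0, Y=2, Z=0) weight 1/36
  (X=2, W=1, U=1, Y=1, Z=1) weight 1/288
  (X=2, W=1, U=1, Y=2, Z=0) weight 1/72
Group by Y:
  weight(Y=1) = 1/32
  weight(Y=2) = 1/8
Total weight = 1/32 + 1/8 = 5/32
P(Y=1 | obs) = 1/32 / 5/32 = 1/5
P(Y=2 | obs) = 1/8 / 5/32 = 4/5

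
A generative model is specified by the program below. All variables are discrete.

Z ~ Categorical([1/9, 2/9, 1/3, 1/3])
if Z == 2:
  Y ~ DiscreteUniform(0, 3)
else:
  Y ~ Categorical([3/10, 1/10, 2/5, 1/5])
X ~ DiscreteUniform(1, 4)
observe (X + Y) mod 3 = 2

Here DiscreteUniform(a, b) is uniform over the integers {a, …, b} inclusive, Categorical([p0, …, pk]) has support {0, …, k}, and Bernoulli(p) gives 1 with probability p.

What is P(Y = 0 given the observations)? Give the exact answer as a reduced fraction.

P(Y = 0 | obs) = 17/69

Enumerate traces; 20 have nonzero weight after conditioning:
  (Z=0, Y=0, X=2) weight 1/120
  (Z=0, Y=1, X=1) weight 1/360
  (Z=0, Y=1, X=4) weight 1/360
  (Z=0, Y=2, X=3) weight 1/90
  (Z=0, Y=3, X=2) weight 1/180
  (Z=1, Y=0, X=2) weight 1/60
  (Z=1, Y=1, X=1) weight 1/180
  (Z=1, Y=1, X=4) weight 1/180
  … 12 more
Group by Y:
  weight(Y=0) = 17/240
  weight(Y=1) = 3/40
  weight(Y=2) = 7/80
  weight(Y=3) = 13/240
Total weight = 17/240 + 3/40 + 7/80 + 13/240 = 23/80
P(Y=0 | obs) = 17/240 / 23/80 = 17/69
P(Y=1 | obs) = 3/40 / 23/80 = 6/23
P(Y=2 | obs) = 7/80 / 23/80 = 7/23
P(Y=3 | obs) = 13/240 / 23/80 = 13/69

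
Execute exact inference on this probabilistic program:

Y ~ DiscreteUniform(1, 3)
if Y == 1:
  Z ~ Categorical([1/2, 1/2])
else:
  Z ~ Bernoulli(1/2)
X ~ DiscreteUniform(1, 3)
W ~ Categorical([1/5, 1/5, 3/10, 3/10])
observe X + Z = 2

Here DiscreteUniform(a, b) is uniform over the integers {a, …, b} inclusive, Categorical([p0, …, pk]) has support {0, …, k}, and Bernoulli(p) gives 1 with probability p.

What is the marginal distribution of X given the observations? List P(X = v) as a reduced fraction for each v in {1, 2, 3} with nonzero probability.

Enumerate traces; 24 have nonzero weight after conditioning:
  (Y=1, Z=0, X=2, W=0) weight 1/90
  (Y=1, Z=0, X=2, W=1) weight 1/90
  (Y=1, Z=0, X=2, W=2) weight 1/60
  (Y=1, Z=0, X=2, W=3) weight 1/60
  (Y=1, Z=1, X=1, W=0) weight 1/90
  (Y=1, Z=1, X=1, W=1) weight 1/90
  (Y=1, Z=1, X=1, W=2) weight 1/60
  (Y=1, Z=1, X=1, W=3) weight 1/60
  … 16 more
Group by X:
  weight(X=1) = 1/6
  weight(X=2) = 1/6
Total weight = 1/6 + 1/6 = 1/3
P(X=1 | obs) = 1/6 / 1/3 = 1/2
P(X=2 | obs) = 1/6 / 1/3 = 1/2

P(X=1) = 1/2, P(X=2) = 1/2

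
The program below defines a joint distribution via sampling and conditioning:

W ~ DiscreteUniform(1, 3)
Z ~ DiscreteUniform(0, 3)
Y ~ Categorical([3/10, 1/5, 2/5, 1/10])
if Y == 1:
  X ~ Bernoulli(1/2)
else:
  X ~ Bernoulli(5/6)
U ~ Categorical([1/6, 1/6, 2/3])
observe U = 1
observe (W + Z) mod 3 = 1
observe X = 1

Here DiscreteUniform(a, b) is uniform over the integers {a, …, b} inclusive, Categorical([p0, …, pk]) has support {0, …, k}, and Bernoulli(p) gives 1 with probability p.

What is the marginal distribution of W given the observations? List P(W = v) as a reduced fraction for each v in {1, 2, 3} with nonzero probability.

Enumerate traces; 16 have nonzero weight after conditioning:
  (W=1, Z=0, Y=0, X=1, U=1) weight 1/288
  (W=1, Z=0, Y=1, X=1, U=1) weight 1/720
  (W=1, Z=0, Y=2, X=1, U=1) weight 1/216
  (W=1, Z=0, Y=3, X=1, U=1) weight 1/864
  (W=1, Z=3, Y=0, X=1, U=1) weight 1/288
  (W=1, Z=3, Y=1, X=1, U=1) weight 1/720
  (W=1, Z=3, Y=2, X=1, U=1) weight 1/216
  (W=1, Z=3, Y=3, X=1, U=1) weight 1/864
  (W=2, Z=2, Y=0, X=1, U=1) weight 1/288
  (W=3, Z=1, Y=0, X=1, U=1) weight 1/288
  … 6 more
Group by W:
  weight(W=1) = 23/1080
  weight(W=2) = 23/2160
  weight(W=3) = 23/2160
Total weight = 23/1080 + 23/2160 + 23/2160 = 23/540
P(W=1 | obs) = 23/1080 / 23/540 = 1/2
P(W=2 | obs) = 23/2160 / 23/540 = 1/4
P(W=3 | obs) = 23/2160 / 23/540 = 1/4

P(W=1) = 1/2, P(W=2) = 1/4, P(W=3) = 1/4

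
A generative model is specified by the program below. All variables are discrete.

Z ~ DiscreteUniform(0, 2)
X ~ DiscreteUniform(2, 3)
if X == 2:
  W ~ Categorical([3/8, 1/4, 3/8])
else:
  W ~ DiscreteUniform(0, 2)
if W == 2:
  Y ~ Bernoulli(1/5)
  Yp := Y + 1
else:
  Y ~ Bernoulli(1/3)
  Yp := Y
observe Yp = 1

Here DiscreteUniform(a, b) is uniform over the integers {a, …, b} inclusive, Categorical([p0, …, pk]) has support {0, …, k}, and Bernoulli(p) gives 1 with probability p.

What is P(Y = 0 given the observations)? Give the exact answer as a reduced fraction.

Enumerate traces; 18 have nonzero weight after conditioning:
  (Z=0, X=2, W=0, Y=1) weight 1/48
  (Z=0, X=2, W=1, Y=1) weight 1/72
  (Z=0, X=2, W=2, Y=0) weight 1/20
  (Z=0, X=3, W=0, Y=1) weight 1/54
  (Z=0, X=3, W=1, Y=1) weight 1/54
  (Z=0, X=3, W=2, Y=0) weight 2/45
  (Z=1, X=2, W=0, Y=1) weight 1/48
  (Z=1, X=2, W=1, Y=1) weight 1/72
  … 10 more
Group by Y:
  weight(Y=0) = 17/60
  weight(Y=1) = 31/144
Total weight = 17/60 + 31/144 = 359/720
P(Y=0 | obs) = 17/60 / 359/720 = 204/359
P(Y=1 | obs) = 31/144 / 359/720 = 155/359

P(Y = 0 | obs) = 204/359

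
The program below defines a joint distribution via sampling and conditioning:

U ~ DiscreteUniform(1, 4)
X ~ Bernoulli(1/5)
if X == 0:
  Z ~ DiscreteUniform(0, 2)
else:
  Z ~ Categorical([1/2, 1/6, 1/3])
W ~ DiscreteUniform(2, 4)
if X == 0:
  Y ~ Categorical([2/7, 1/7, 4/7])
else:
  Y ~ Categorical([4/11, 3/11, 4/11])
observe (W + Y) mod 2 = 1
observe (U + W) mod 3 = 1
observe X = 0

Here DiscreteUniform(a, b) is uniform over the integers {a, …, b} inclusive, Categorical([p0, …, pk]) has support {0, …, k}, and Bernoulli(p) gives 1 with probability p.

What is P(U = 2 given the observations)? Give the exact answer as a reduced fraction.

Enumerate traces; 18 have nonzero weight after conditioning:
  (U=1, X=0, Z=0, W=3, Y=0) weight 2/315
  (U=1, X=0, Z=0, W=3, Y=2) weight 4/315
  (U=1, X=0, Z=1, W=3, Y=0) weight 2/315
  (U=1, X=0, Z=1, W=3, Y=2) weight 4/315
  (U=1, X=0, Z=2, W=3, Y=0) weight 2/315
  (U=1, X=0, Z=2, W=3, Y=2) weight 4/315
  (U=2, X=0, Z=0, W=2, Y=1) weight 1/315
  (U=2, X=0, Z=1, W=2, Y=1) weight 1/315
  (U=3, X=0, Z=0, W=4, Y=1) weight 1/315
  (U=4, X=0, Z=0, W=3, Y=0) weight 2/315
  … 8 more
Group by U:
  weight(U=1) = 2/35
  weight(U=2) = 1/105
  weight(U=3) = 1/105
  weight(U=4) = 2/35
Total weight = 2/35 + 1/105 + 1/105 + 2/35 = 2/15
P(U=1 | obs) = 2/35 / 2/15 = 3/7
P(U=2 | obs) = 1/105 / 2/15 = 1/14
P(U=3 | obs) = 1/105 / 2/15 = 1/14
P(U=4 | obs) = 2/35 / 2/15 = 3/7

P(U = 2 | obs) = 1/14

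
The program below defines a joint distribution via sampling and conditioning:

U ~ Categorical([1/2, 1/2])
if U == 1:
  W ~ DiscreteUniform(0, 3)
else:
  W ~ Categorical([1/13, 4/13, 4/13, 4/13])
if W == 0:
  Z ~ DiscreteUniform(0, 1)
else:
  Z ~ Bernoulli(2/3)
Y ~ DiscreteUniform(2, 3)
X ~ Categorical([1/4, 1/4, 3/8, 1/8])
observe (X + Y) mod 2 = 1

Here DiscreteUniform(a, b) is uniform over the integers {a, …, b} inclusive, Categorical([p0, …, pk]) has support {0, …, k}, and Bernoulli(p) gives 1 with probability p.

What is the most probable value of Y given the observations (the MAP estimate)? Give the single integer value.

Enumerate traces; 64 have nonzero weight after conditioning:
  (U=0, W=0, Z=0, Y=2, X=1) weight 1/416
  (U=0, W=0, Z=0, Y=2, X=3) weight 1/832
  (U=0, W=0, Z=0, Y=3, X=0) weight 1/416
  (U=0, W=0, Z=0, Y=3, X=2) weight 3/832
  (U=0, W=0, Z=1, Y=2, X=1) weight 1/416
  (U=0, W=0, Z=1, Y=2, X=3) weight 1/832
  (U=0, W=0, Z=1, Y=3, X=0) weight 1/416
  (U=0, W=0, Z=1, Y=3, X=2) weight 3/832
  … 56 more
Group by Y:
  weight(Y=2) = 3/16
  weight(Y=3) = 5/16
Total weight = 3/16 + 5/16 = 1/2
P(Y=2 | obs) = 3/16 / 1/2 = 3/8
P(Y=3 | obs) = 5/16 / 1/2 = 5/8
argmax = 3

argmax_v P(Y = v | obs) = 3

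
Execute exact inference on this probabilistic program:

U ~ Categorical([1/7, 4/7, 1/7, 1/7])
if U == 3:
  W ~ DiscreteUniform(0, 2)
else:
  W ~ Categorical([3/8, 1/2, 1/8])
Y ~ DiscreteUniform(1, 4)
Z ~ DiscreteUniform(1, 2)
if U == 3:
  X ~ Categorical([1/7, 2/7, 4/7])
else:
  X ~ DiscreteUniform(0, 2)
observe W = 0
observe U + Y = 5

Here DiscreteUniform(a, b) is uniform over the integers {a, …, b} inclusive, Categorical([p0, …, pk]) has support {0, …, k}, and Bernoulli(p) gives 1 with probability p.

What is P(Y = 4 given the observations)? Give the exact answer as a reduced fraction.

P(Y = 4 | obs) = 36/53

Enumerate traces; 18 have nonzero weight after conditioning:
  (U=1, W=0, Y=4, Z=1, X=0) weight 1/112
  (U=1, W=0, Y=4, Z=1, X=1) weight 1/112
  (U=1, W=0, Y=4, Z=1, X=2) weight 1/112
  (U=1, W=0, Y=4, Z=2, X=0) weight 1/112
  (U=1, W=0, Y=4, Z=2, X=1) weight 1/112
  (U=1, W=0, Y=4, Z=2, X=2) weight 1/112
  (U=2, W=0, Y=3, Z=1, X=0) weight 1/448
  (U=2, W=0, Y=3, Z=1, X=1) weight 1/448
  (U=3, W=0, Y=2, Z=1, X=0) weight 1/1176
  … 9 more
Group by Y:
  weight(Y=2) = 1/84
  weight(Y=3) = 3/224
  weight(Y=4) = 3/56
Total weight = 1/84 + 3/224 + 3/56 = 53/672
P(Y=2 | obs) = 1/84 / 53/672 = 8/53
P(Y=3 | obs) = 3/224 / 53/672 = 9/53
P(Y=4 | obs) = 3/56 / 53/672 = 36/53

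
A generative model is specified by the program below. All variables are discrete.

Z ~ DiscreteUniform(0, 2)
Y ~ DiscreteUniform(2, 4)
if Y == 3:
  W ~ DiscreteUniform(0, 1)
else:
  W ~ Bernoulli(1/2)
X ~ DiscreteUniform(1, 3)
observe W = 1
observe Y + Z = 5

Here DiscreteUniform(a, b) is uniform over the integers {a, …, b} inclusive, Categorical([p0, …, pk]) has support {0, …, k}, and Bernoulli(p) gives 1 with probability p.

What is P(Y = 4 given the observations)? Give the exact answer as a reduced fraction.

Enumerate traces; 6 have nonzero weight after conditioning:
  (Z=1, Y=4, W=1, X=1) weight 1/54
  (Z=1, Y=4, W=1, X=2) weight 1/54
  (Z=1, Y=4, W=1, X=3) weight 1/54
  (Z=2, Y=3, W=1, X=1) weight 1/54
  (Z=2, Y=3, W=1, X=2) weight 1/54
  (Z=2, Y=3, W=1, X=3) weight 1/54
Group by Y:
  weight(Y=3) = 1/18
  weight(Y=4) = 1/18
Total weight = 1/18 + 1/18 = 1/9
P(Y=3 | obs) = 1/18 / 1/9 = 1/2
P(Y=4 | obs) = 1/18 / 1/9 = 1/2

P(Y = 4 | obs) = 1/2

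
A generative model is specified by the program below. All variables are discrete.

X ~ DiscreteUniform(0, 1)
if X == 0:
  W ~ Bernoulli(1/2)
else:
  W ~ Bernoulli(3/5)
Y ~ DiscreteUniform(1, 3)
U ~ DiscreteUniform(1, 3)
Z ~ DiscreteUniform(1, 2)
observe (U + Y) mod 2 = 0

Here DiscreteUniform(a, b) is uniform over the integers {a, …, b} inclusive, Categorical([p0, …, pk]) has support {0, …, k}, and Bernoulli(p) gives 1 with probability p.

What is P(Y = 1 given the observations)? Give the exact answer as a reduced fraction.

P(Y = 1 | obs) = 2/5

Enumerate traces; 40 have nonzero weight after conditioning:
  (X=0, W=0, Y=1, U=1, Z=1) weight 1/72
  (X=0, W=0, Y=1, U=1, Z=2) weight 1/72
  (X=0, W=0, Y=1, U=3, Z=1) weight 1/72
  (X=0, W=0, Y=1, U=3, Z=2) weight 1/72
  (X=0, W=0, Y=2, U=2, Z=1) weight 1/72
  (X=0, W=0, Y=2, U=2, Z=2) weight 1/72
  (X=0, W=0, Y=3, U=1, Z=1) weight 1/72
  (X=0, W=0, Y=3, U=1, Z=2) weight 1/72
  … 32 more
Group by Y:
  weight(Y=1) = 2/9
  weight(Y=2) = 1/9
  weight(Y=3) = 2/9
Total weight = 2/9 + 1/9 + 2/9 = 5/9
P(Y=1 | obs) = 2/9 / 5/9 = 2/5
P(Y=2 | obs) = 1/9 / 5/9 = 1/5
P(Y=3 | obs) = 2/9 / 5/9 = 2/5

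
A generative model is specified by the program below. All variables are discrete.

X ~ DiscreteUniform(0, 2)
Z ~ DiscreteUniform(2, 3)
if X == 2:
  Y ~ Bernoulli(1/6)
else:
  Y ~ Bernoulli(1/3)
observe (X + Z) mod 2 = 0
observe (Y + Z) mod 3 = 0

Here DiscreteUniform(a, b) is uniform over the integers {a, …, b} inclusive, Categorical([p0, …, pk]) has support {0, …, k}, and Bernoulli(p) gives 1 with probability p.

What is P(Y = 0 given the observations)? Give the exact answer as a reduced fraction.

Enumerate traces; 3 have nonzero weight after conditioning:
  (X=0, Z=2, Y=1) weight 1/18
  (X=1, Z=3, Y=0) weight 1/9
  (X=2, Z=2, Y=1) weight 1/36
Group by Y:
  weight(Y=0) = 1/9
  weight(Y=1) = 1/12
Total weight = 1/9 + 1/12 = 7/36
P(Y=0 | obs) = 1/9 / 7/36 = 4/7
P(Y=1 | obs) = 1/12 / 7/36 = 3/7

P(Y = 0 | obs) = 4/7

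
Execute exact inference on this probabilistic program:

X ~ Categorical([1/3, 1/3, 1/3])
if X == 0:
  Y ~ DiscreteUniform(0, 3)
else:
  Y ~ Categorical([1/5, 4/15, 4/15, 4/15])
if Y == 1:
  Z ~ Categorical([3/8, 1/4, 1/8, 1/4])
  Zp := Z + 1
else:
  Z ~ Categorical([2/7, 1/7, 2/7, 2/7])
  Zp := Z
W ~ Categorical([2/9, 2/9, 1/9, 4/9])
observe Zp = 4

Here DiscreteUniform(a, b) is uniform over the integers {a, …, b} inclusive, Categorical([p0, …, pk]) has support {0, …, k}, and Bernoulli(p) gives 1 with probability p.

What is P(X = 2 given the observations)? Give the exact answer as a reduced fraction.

Enumerate traces; 12 have nonzero weight after conditioning:
  (X=0, Y=1, Z=3, W=0) weight 1/216
  (X=0, Y=1, Z=3, W=1) weight 1/216
  (X=0, Y=1, Z=3, W=2) weight 1/432
  (X=0, Y=1, Z=3, W=3) weight 1/108
  (X=1, Y=1, Z=3, W=0) weight 2/405
  (X=1, Y=1, Z=3, W=1) weight 2/405
  (X=1, Y=1, Z=3, W=2) weight 1/405
  (X=1, Y=1, Z=3, W=3) weight 4/405
  (X=2, Y=1, Z=3, W=0) weight 2/405
  … 3 more
Group by X:
  weight(X=0) = 1/48
  weight(X=1) = 1/45
  weight(X=2) = 1/45
Total weight = 1/48 + 1/45 + 1/45 = 47/720
P(X=0 | obs) = 1/48 / 47/720 = 15/47
P(X=1 | obs) = 1/45 / 47/720 = 16/47
P(X=2 | obs) = 1/45 / 47/720 = 16/47

P(X = 2 | obs) = 16/47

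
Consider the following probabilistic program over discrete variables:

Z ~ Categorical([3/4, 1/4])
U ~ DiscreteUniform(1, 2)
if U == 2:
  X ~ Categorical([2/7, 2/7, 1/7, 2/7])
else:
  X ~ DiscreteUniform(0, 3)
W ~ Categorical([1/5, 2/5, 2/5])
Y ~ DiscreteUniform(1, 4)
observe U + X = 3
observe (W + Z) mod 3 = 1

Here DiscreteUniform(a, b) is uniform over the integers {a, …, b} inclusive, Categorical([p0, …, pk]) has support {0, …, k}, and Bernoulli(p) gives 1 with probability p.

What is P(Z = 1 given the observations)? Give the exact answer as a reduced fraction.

P(Z = 1 | obs) = 1/7

Enumerate traces; 16 have nonzero weight after conditioning:
  (Z=0, U=1, X=2, W=1, Y=1) weight 3/320
  (Z=0, U=1, X=2, W=1, Y=2) weight 3/320
  (Z=0, U=1, X=2, W=1, Y=3) weight 3/320
  (Z=0, U=1, X=2, W=1, Y=4) weight 3/320
  (Z=0, U=2, X=1, W=1, Y=1) weight 3/280
  (Z=0, U=2, X=1, W=1, Y=2) weight 3/280
  (Z=0, U=2, X=1, W=1, Y=3) weight 3/280
  (Z=0, U=2, X=1, W=1, Y=4) weight 3/280
  (Z=1, U=1, X=2, W=0, Y=1) weight 1/640
  … 7 more
Group by Z:
  weight(Z=0) = 9/112
  weight(Z=1) = 3/224
Total weight = 9/112 + 3/224 = 3/32
P(Z=0 | obs) = 9/112 / 3/32 = 6/7
P(Z=1 | obs) = 3/224 / 3/32 = 1/7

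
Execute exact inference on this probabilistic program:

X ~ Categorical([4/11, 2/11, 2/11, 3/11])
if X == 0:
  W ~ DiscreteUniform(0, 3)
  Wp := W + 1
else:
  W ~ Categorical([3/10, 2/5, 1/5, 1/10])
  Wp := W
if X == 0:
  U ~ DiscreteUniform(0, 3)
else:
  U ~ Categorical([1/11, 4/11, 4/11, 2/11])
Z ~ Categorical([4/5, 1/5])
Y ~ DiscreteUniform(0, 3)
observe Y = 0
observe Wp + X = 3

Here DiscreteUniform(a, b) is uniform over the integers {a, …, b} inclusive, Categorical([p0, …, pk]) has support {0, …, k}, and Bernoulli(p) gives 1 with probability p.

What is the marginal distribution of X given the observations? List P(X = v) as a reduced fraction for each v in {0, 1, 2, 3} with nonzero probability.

Enumerate traces; 32 have nonzero weight after conditioning:
  (X=0, W=2, U=0, Z=0, Y=0) weight 1/220
  (X=0, W=2, U=0, Z=1, Y=0) weight 1/880
  (X=0, W=2, U=1, Z=0, Y=0) weight 1/220
  (X=0, W=2, U=1, Z=1, Y=0) weight 1/880
  (X=0, W=2, U=2, Z=0, Y=0) weight 1/220
  (X=0, W=2, U=2, Z=1, Y=0) weight 1/880
  (X=0, W=2, U=3, Z=0, Y=0) weight 1/220
  (X=0, W=2, U=3, Z=1, Y=0) weight 1/880
  (X=1, W=2, U=0, Z=0, Y=0) weight 2/3025
  (X=2, W=1, U=0, Z=0, Y=0) weight 4/3025
  … 22 more
Group by X:
  weight(X=0) = 1/44
  weight(X=1) = 1/110
  weight(X=2) = 1/55
  weight(X=3) = 9/440
Total weight = 1/44 + 1/110 + 1/55 + 9/440 = 31/440
P(X=0 | obs) = 1/44 / 31/440 = 10/31
P(X=1 | obs) = 1/110 / 31/440 = 4/31
P(X=2 | obs) = 1/55 / 31/440 = 8/31
P(X=3 | obs) = 9/440 / 31/440 = 9/31

P(X=0) = 10/31, P(X=1) = 4/31, P(X=2) = 8/31, P(X=3) = 9/31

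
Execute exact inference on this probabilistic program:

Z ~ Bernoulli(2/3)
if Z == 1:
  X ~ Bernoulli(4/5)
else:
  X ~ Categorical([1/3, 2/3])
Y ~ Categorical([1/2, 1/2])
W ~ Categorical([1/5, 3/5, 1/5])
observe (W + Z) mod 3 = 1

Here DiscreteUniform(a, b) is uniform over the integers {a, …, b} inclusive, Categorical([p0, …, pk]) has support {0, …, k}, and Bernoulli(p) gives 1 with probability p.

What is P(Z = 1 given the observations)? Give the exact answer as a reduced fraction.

Enumerate traces; 8 have nonzero weight after conditioning:
  (Z=0, X=0, Y=0, W=1) weight 1/30
  (Z=0, X=0, Y=1, W=1) weight 1/30
  (Z=0, X=1, Y=0, W=1) weight 1/15
  (Z=0, X=1, Y=1, W=1) weight 1/15
  (Z=1, X=0, Y=0, W=0) weight 1/75
  (Z=1, X=0, Y=1, W=0) weight 1/75
  (Z=1, X=1, Y=0, W=0) weight 4/75
  (Z=1, X=1, Y=1, W=0) weight 4/75
Group by Z:
  weight(Z=0) = 1/5
  weight(Z=1) = 2/15
Total weight = 1/5 + 2/15 = 1/3
P(Z=0 | obs) = 1/5 / 1/3 = 3/5
P(Z=1 | obs) = 2/15 / 1/3 = 2/5

P(Z = 1 | obs) = 2/5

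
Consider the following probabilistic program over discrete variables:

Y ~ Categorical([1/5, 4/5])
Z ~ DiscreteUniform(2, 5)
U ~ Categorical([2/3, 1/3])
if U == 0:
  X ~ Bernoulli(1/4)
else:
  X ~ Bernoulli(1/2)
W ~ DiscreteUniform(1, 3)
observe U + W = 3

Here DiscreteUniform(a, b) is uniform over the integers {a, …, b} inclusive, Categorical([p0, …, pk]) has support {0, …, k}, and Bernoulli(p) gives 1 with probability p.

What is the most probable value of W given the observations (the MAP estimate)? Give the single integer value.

argmax_v P(W = v | obs) = 3

Enumerate traces; 32 have nonzero weight after conditioning:
  (Y=0, Z=2, U=0, X=0, W=3) weight 1/120
  (Y=0, Z=2, U=0, X=1, W=3) weight 1/360
  (Y=0, Z=2, U=1, X=0, W=2) weight 1/360
  (Y=0, Z=2, U=1, X=1, W=2) weight 1/360
  (Y=0, Z=3, U=0, X=0, W=3) weight 1/120
  (Y=0, Z=3, U=0, X=1, W=3) weight 1/360
  (Y=0, Z=3, U=1, X=0, W=2) weight 1/360
  (Y=0, Z=3, U=1, X=1, W=2) weight 1/360
  … 24 more
Group by W:
  weight(W=2) = 1/9
  weight(W=3) = 2/9
Total weight = 1/9 + 2/9 = 1/3
P(W=2 | obs) = 1/9 / 1/3 = 1/3
P(W=3 | obs) = 2/9 / 1/3 = 2/3
argmax = 3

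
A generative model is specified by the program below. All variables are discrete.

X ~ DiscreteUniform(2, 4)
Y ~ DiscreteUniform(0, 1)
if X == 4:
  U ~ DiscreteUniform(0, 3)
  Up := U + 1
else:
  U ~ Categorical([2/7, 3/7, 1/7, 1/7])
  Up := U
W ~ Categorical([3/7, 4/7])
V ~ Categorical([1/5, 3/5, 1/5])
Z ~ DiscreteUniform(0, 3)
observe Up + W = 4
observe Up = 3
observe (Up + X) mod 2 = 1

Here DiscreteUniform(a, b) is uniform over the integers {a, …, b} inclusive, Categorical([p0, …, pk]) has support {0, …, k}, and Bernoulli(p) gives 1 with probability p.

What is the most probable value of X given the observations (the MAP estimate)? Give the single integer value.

Enumerate traces; 48 have nonzero weight after conditioning:
  (X=2, Y=0, U=3, W=1, V=0, Z=0) weight 1/1470
  (X=2, Y=0, U=3, W=1, V=0, Z=1) weight 1/1470
  (X=2, Y=0, U=3, W=1, V=0, Z=2) weight 1/1470
  (X=2, Y=0, U=3, W=1, V=0, Z=3) weight 1/1470
  (X=2, Y=0, U=3, W=1, V=1, Z=0) weight 1/490
  (X=2, Y=0, U=3, W=1, V=1, Z=1) weight 1/490
  (X=2, Y=0, U=3, W=1, V=1, Z=2) weight 1/490
  (X=2, Y=0, U=3, W=1, V=1, Z=3) weight 1/490
  (X=4, Y=0, U=2, W=1, V=0, Z=0) weight 1/840
  … 39 more
Group by X:
  weight(X=2) = 4/147
  weight(X=4) = 1/21
Total weight = 4/147 + 1/21 = 11/147
P(X=2 | obs) = 4/147 / 11/147 = 4/11
P(X=4 | obs) = 1/21 / 11/147 = 7/11
argmax = 4

argmax_v P(X = v | obs) = 4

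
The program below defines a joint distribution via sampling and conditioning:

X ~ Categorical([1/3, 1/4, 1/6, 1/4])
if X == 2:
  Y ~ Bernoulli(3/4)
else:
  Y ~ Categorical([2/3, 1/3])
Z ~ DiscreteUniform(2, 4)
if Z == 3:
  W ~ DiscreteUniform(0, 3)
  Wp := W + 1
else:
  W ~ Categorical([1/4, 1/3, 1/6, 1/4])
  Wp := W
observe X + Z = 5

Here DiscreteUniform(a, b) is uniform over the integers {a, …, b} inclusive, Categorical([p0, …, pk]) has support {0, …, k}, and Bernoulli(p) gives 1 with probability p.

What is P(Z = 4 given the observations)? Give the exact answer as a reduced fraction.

P(Z = 4 | obs) = 3/8

Enumerate traces; 24 have nonzero weight after conditioning:
  (X=1, Y=0, Z=4, W=0) weight 1/72
  (X=1, Y=0, Z=4, W=1) weight 1/54
  (X=1, Y=0, Z=4, W=2) weight 1/108
  (X=1, Y=0, Z=4, W=3) weight 1/72
  (X=1, Y=1, Z=4, W=0) weight 1/144
  (X=1, Y=1, Z=4, W=1) weight 1/108
  (X=1, Y=1, Z=4, W=2) weight 1/216
  (X=1, Y=1, Z=4, W=3) weight 1/144
  (X=2, Y=0, Z=3, W=0) weight 1/288
  (X=3, Y=0, Z=2, W=0) weight 1/72
  … 14 more
Group by Z:
  weight(Z=2) = 1/12
  weight(Z=3) = 1/18
  weight(Z=4) = 1/12
Total weight = 1/12 + 1/18 + 1/12 = 2/9
P(Z=2 | obs) = 1/12 / 2/9 = 3/8
P(Z=3 | obs) = 1/18 / 2/9 = 1/4
P(Z=4 | obs) = 1/12 / 2/9 = 3/8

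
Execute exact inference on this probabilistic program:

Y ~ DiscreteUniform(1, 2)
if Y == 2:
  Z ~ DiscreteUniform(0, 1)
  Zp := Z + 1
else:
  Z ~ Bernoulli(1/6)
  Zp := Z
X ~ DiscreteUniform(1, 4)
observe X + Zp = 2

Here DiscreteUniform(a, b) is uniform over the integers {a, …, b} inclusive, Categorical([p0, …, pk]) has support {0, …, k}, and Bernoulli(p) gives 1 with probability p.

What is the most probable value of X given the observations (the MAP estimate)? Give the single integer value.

Enumerate traces; 3 have nonzero weight after conditioning:
  (Y=1, Z=0, X=2) weight 5/48
  (Y=1, Z=1, X=1) weight 1/48
  (Y=2, Z=0, X=1) weight 1/16
Group by X:
  weight(X=1) = 1/12
  weight(X=2) = 5/48
Total weight = 1/12 + 5/48 = 3/16
P(X=1 | obs) = 1/12 / 3/16 = 4/9
P(X=2 | obs) = 5/48 / 3/16 = 5/9
argmax = 2

argmax_v P(X = v | obs) = 2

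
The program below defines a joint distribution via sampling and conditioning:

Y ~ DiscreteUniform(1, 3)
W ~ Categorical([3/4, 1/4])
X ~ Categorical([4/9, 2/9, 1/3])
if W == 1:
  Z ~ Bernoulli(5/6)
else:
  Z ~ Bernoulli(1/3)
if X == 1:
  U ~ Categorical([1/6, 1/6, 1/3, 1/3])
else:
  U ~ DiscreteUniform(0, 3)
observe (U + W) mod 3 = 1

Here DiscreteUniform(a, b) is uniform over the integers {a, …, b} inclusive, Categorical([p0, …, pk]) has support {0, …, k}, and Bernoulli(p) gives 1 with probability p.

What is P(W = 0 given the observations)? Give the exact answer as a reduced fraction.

Enumerate traces; 54 have nonzero weight after conditioning:
  (Y=1, W=0, X=0, Z=0, U=1) weight 1/54
  (Y=1, W=0, X=0, Z=1, U=1) weight 1/108
  (Y=1, W=0, X=1, Z=0, U=1) weight 1/162
  (Y=1, W=0, X=1, Z=1, U=1) weight 1/324
  (Y=1, W=0, X=2, Z=0, U=1) weight 1/72
  (Y=1, W=0, X=2, Z=1, U=1) weight 1/144
  (Y=1, W=1, X=0, Z=0, U=0) weight 1/648
  (Y=1, W=1, X=0, Z=0, U=3) weight 1/648
  … 46 more
Group by W:
  weight(W=0) = 25/144
  weight(W=1) = 1/8
Total weight = 25/144 + 1/8 = 43/144
P(W=0 | obs) = 25/144 / 43/144 = 25/43
P(W=1 | obs) = 1/8 / 43/144 = 18/43

P(W = 0 | obs) = 25/43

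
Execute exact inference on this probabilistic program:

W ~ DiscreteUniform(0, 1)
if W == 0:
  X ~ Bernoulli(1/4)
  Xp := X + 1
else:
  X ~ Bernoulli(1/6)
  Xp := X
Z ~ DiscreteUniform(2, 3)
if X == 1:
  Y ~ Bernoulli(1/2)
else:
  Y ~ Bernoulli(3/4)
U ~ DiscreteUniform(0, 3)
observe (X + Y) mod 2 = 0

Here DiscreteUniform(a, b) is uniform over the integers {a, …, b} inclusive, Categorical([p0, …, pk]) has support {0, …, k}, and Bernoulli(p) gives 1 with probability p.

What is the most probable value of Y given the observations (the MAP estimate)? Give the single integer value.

Enumerate traces; 32 have nonzero weight after conditioning:
  (W=0, X=0, Z=2, Y=0, U=0) weight 3/256
  (W=0, X=0, Z=2, Y=0, U=1) weight 3/256
  (W=0, X=0, Z=2, Y=0, U=2) weight 3/256
  (W=0, X=0, Z=2, Y=0, U=3) weight 3/256
  (W=0, X=0, Z=3, Y=0, U=0) weight 3/256
  (W=0, X=0, Z=3, Y=0, U=1) weight 3/256
  (W=0, X=0, Z=3, Y=0, U=2) weight 3/256
  (W=0, X=0, Z=3, Y=0, U=3) weight 3/256
  (W=0, X=1, Z=2, Y=1, U=0) weight 1/128
  … 23 more
Group by Y:
  weight(Y=0) = 19/96
  weight(Y=1) = 5/48
Total weight = 19/96 + 5/48 = 29/96
P(Y=0 | obs) = 19/96 / 29/96 = 19/29
P(Y=1 | obs) = 5/48 / 29/96 = 10/29
argmax = 0

argmax_v P(Y = v | obs) = 0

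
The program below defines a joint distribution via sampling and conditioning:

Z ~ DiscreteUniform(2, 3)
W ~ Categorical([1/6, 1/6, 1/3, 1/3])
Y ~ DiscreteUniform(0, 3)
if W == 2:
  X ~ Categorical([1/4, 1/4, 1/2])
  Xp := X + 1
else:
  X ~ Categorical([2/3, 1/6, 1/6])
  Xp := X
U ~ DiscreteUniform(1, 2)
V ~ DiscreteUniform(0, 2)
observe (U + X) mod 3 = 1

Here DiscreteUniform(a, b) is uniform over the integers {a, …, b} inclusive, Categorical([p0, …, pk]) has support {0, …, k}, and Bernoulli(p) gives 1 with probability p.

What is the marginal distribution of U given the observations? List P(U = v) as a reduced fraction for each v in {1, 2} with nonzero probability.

Enumerate traces; 192 have nonzero weight after conditioning:
  (Z=2, W=0, Y=0, X=0, U=1, V=0) weight 1/432
  (Z=2, W=0, Y=0, X=0, U=1, V=1) weight 1/432
  (Z=2, W=0, Y=0, X=0, U=1, V=2) weight 1/432
  (Z=2, W=0, Y=0, X=2, U=2, V=0) weight 1/1728
  (Z=2, W=0, Y=0, X=2, U=2, V=1) weight 1/1728
  (Z=2, W=0, Y=0, X=2, U=2, V=2) weight 1/1728
  (Z=2, W=0, Y=1, X=0, U=1, V=0) weight 1/432
  (Z=2, W=0, Y=1, X=0, U=1, V=1) weight 1/432
  … 184 more
Group by U:
  weight(U=1) = 19/72
  weight(U=2) = 5/36
Total weight = 19/72 + 5/36 = 29/72
P(U=1 | obs) = 19/72 / 29/72 = 19/29
P(U=2 | obs) = 5/36 / 29/72 = 10/29

P(U=1) = 19/29, P(U=2) = 10/29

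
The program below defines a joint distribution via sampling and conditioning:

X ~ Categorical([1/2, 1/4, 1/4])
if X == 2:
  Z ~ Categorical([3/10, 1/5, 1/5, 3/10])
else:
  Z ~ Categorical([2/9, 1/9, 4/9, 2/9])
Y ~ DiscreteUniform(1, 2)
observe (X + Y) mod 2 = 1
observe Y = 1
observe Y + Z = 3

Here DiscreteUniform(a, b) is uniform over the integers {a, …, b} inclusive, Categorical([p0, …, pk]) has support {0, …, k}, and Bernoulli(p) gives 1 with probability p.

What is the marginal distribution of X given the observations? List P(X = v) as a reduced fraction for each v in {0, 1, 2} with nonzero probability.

P(X=0) = 40/49, P(X=2) = 9/49

Enumerate traces; 2 have nonzero weight after conditioning:
  (X=0, Z=2, Y=1) weight 1/9
  (X=2, Z=2, Y=1) weight 1/40
Group by X:
  weight(X=0) = 1/9
  weight(X=2) = 1/40
Total weight = 1/9 + 1/40 = 49/360
P(X=0 | obs) = 1/9 / 49/360 = 40/49
P(X=2 | obs) = 1/40 / 49/360 = 9/49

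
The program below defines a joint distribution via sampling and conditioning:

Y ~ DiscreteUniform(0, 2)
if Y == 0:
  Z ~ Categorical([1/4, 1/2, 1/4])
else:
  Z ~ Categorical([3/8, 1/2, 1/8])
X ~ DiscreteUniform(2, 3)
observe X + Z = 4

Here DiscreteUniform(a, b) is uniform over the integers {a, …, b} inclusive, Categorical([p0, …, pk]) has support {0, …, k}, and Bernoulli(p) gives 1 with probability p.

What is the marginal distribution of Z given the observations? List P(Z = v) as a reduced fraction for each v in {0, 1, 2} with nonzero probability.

P(Z=1) = 3/4, P(Z=2) = 1/4

Enumerate traces; 6 have nonzero weight after conditioning:
  (Y=0, Z=1, X=3) weight 1/12
  (Y=0, Z=2, X=2) weight 1/24
  (Y=1, Z=1, X=3) weight 1/12
  (Y=1, Z=2, X=2) weight 1/48
  (Y=2, Z=1, X=3) weight 1/12
  (Y=2, Z=2, X=2) weight 1/48
Group by Z:
  weight(Z=1) = 1/4
  weight(Z=2) = 1/12
Total weight = 1/4 + 1/12 = 1/3
P(Z=1 | obs) = 1/4 / 1/3 = 3/4
P(Z=2 | obs) = 1/12 / 1/3 = 1/4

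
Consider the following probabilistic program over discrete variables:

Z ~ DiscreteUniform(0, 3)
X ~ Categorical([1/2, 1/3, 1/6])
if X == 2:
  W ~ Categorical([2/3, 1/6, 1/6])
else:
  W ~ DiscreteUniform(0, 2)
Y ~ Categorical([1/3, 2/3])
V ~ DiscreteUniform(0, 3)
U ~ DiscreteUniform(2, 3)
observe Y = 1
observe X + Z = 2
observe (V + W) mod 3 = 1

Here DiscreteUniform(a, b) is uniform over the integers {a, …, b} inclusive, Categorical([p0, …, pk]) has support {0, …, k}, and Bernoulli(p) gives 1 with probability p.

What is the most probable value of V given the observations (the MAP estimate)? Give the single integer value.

argmax_v P(V = v | obs) = 1

Enumerate traces; 24 have nonzero weight after conditioning:
  (Z=0, X=2, W=0, Y=1, V=1, U=2) weight 1/432
  (Z=0, X=2, W=0, Y=1, V=1, U=3) weight 1/432
  (Z=0, X=2, W=1, Y=1, V=0, U=2) weight 1/1728
  (Z=0, X=2, W=1, Y=1, V=0, U=3) weight 1/1728
  (Z=0, X=2, W=1, Y=1, V=3, U=2) weight 1/1728
  (Z=0, X=2, W=1, Y=1, V=3, U=3) weight 1/1728
  (Z=0, X=2, W=2, Y=1, V=2, U=2) weight 1/1728
  (Z=0, X=2, W=2, Y=1, V=2, U=3) weight 1/1728
  … 16 more
Group by V:
  weight(V=0) = 11/864
  weight(V=1) = 7/432
  weight(V=2) = 11/864
  weight(V=3) = 11/864
Total weight = 11/864 + 7/432 + 11/864 + 11/864 = 47/864
P(V=0 | obs) = 11/864 / 47/864 = 11/47
P(V=1 | obs) = 7/432 / 47/864 = 14/47
P(V=2 | obs) = 11/864 / 47/864 = 11/47
P(V=3 | obs) = 11/864 / 47/864 = 11/47
argmax = 1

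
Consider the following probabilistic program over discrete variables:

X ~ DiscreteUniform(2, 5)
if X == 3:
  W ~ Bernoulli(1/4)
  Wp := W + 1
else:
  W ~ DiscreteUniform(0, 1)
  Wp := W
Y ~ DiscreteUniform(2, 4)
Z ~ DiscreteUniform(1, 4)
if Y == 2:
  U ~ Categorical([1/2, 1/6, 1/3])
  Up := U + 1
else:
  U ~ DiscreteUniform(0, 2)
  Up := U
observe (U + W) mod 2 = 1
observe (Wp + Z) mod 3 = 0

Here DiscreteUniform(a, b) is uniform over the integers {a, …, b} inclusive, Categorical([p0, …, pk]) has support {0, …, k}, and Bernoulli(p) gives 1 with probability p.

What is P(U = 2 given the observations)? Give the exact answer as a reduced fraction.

P(U = 2 | obs) = 48/149

Enumerate traces; 42 have nonzero weight after conditioning:
  (X=2, W=0, Y=2, Z=3, U=1) weight 1/576
  (X=2, W=0, Y=3, Z=3, U=1) weight 1/288
  (X=2, W=0, Y=4, Z=3, U=1) weight 1/288
  (X=2, W=1, Y=2, Z=2, U=0) weight 1/192
  (X=2, W=1, Y=2, Z=2, U=2) weight 1/288
  (X=2, W=1, Y=3, Z=2, U=0) weight 1/288
  (X=2, W=1, Y=3, Z=2, U=2) weight 1/288
  (X=2, W=1, Y=4, Z=2, U=0) weight 1/288
  … 34 more
Group by U:
  weight(U=0) = 7/144
  weight(U=1) = 5/128
  weight(U=2) = 1/24
Total weight = 7/144 + 5/128 + 1/24 = 149/1152
P(U=0 | obs) = 7/144 / 149/1152 = 56/149
P(U=1 | obs) = 5/128 / 149/1152 = 45/149
P(U=2 | obs) = 1/24 / 149/1152 = 48/149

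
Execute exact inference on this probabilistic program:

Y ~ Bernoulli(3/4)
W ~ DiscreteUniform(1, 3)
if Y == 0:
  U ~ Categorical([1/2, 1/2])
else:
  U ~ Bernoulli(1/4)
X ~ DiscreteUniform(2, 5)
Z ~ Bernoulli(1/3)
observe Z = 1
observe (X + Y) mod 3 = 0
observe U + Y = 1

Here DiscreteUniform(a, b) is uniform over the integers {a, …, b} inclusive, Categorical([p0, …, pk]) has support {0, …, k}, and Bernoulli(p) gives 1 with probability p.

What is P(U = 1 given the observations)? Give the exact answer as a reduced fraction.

P(U = 1 | obs) = 1/10

Enumerate traces; 9 have nonzero weight after conditioning:
  (Y=0, W=1, U=1, X=3, Z=1) weight 1/288
  (Y=0, W=2, U=1, X=3, Z=1) weight 1/288
  (Y=0, W=3, U=1, X=3, Z=1) weight 1/288
  (Y=1, W=1, U=0, X=2, Z=1) weight 1/64
  (Y=1, W=1, U=0, X=5, Z=1) weight 1/64
  (Y=1, W=2, U=0, X=2, Z=1) weight 1/64
  (Y=1, W=2, U=0, X=5, Z=1) weight 1/64
  (Y=1, W=3, U=0, X=2, Z=1) weight 1/64
  … 1 more
Group by U:
  weight(U=0) = 3/32
  weight(U=1) = 1/96
Total weight = 3/32 + 1/96 = 5/48
P(U=0 | obs) = 3/32 / 5/48 = 9/10
P(U=1 | obs) = 1/96 / 5/48 = 1/10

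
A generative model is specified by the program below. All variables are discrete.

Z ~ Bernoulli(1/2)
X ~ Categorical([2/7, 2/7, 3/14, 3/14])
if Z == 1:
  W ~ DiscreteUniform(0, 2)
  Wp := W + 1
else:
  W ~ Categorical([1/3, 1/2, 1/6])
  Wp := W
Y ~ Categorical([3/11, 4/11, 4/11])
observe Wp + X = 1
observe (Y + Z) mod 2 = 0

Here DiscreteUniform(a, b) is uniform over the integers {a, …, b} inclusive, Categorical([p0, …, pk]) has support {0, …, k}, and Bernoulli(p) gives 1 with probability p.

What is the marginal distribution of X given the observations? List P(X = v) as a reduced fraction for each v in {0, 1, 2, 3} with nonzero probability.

Enumerate traces; 5 have nonzero weight after conditioning:
  (Z=0, X=0, W=1, Y=0) weight 3/154
  (Z=0, X=0, W=1, Y=2) weight 2/77
  (Z=0, X=1, W=0, Y=0) weight 1/77
  (Z=0, X=1, W=0, Y=2) weight 4/231
  (Z=1, X=0, W=0, Y=1) weight 4/231
Group by X:
  weight(X=0) = 29/462
  weight(X=1) = 1/33
Total weight = 29/462 + 1/33 = 43/462
P(X=0 | obs) = 29/462 / 43/462 = 29/43
P(X=1 | obs) = 1/33 / 43/462 = 14/43

P(X=0) = 29/43, P(X=1) = 14/43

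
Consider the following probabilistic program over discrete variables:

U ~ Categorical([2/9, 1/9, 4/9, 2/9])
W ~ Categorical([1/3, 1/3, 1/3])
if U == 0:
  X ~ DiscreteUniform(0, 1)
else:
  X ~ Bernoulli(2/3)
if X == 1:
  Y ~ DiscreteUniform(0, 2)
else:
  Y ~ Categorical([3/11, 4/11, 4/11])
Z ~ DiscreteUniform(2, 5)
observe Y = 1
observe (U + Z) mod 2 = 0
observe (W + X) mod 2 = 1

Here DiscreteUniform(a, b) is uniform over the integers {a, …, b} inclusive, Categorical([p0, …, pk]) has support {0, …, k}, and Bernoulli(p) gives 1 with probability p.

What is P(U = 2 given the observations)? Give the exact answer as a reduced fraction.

P(U = 2 | obs) = 112/247

Enumerate traces; 24 have nonzero weight after conditioning:
  (U=0, W=0, X=1, Y=1, Z=2) weight 1/324
  (U=0, W=0, X=1, Y=1, Z=4) weight 1/324
  (U=0, W=1, X=0, Y=1, Z=2) weight 1/297
  (U=0, W=1, X=0, Y=1, Z=4) weight 1/297
  (U=0, W=2, X=1, Y=1, Z=2) weight 1/324
  (U=0, W=2, X=1, Y=1, Z=4) weight 1/324
  (U=1, W=0, X=1, Y=1, Z=3) weight 1/486
  (U=1, W=0, X=1, Y=1, Z=5) weight 1/486
  (U=2, W=0, X=1, Y=1, Z=2) weight 2/243
  (U=3, W=0, X=1, Y=1, Z=3) weight 1/243
  … 14 more
Group by U:
  weight(U=0) = 17/891
  weight(U=1) = 28/2673
  weight(U=2) = 112/2673
  weight(U=3) = 56/2673
Total weight = 17/891 + 28/2673 + 112/2673 + 56/2673 = 247/2673
P(U=0 | obs) = 17/891 / 247/2673 = 51/247
P(U=1 | obs) = 28/2673 / 247/2673 = 28/247
P(U=2 | obs) = 112/2673 / 247/2673 = 112/247
P(U=3 | obs) = 56/2673 / 247/2673 = 56/247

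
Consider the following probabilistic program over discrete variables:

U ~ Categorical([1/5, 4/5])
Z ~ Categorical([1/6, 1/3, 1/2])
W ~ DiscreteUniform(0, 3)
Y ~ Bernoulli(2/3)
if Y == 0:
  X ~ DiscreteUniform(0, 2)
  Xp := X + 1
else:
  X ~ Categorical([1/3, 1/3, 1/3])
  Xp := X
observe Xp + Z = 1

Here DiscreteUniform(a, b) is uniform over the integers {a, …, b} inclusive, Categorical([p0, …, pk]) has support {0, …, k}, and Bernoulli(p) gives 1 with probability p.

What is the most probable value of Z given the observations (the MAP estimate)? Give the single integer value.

argmax_v P(Z = v | obs) = 1

Enumerate traces; 24 have nonzero weight after conditioning:
  (U=0, Z=0, W=0, Y=0, X=0) weight 1/1080
  (U=0, Z=0, W=0, Y=1, X=1) weight 1/540
  (U=0, Z=0, W=1, Y=0, X=0) weight 1/1080
  (U=0, Z=0, W=1, Y=1, X=1) weight 1/540
  (U=0, Z=0, W=2, Y=0, X=0) weight 1/1080
  (U=0, Z=0, W=2, Y=1, X=1) weight 1/540
  (U=0, Z=0, W=3, Y=0, X=0) weight 1/1080
  (U=0, Z=0, W=3, Y=1, X=1) weight 1/540
  (U=0, Z=1, W=0, Y=1, X=0) weight 1/270
  … 15 more
Group by Z:
  weight(Z=0) = 1/18
  weight(Z=1) = 2/27
Total weight = 1/18 + 2/27 = 7/54
P(Z=0 | obs) = 1/18 / 7/54 = 3/7
P(Z=1 | obs) = 2/27 / 7/54 = 4/7
argmax = 1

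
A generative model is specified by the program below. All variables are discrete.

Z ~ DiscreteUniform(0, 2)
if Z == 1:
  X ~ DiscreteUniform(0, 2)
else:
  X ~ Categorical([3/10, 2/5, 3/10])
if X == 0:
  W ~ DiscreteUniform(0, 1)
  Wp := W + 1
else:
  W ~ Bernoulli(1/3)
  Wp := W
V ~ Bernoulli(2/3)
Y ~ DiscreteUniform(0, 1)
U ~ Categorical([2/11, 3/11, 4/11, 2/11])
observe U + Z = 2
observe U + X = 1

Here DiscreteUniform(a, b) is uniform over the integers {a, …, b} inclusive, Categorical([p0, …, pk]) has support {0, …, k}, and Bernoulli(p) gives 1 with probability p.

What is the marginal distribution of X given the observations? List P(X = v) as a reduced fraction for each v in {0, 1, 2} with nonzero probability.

P(X=0) = 5/9, P(X=1) = 4/9

Enumerate traces; 16 have nonzero weight after conditioning:
  (Z=1, X=0, W=0, V=0, Y=0, U=1) weight 1/396
  (Z=1, X=0, W=0, V=0, Y=1, U=1) weight 1/396
  (Z=1, X=0, W=0, V=1, Y=0, U=1) weight 1/198
  (Z=1, X=0, W=0, V=1, Y=1, U=1) weight 1/198
  (Z=1, X=0, W=1, V=0, Y=0, U=1) weight 1/396
  (Z=1, X=0, W=1, V=0, Y=1, U=1) weight 1/396
  (Z=1, X=0, W=1, V=1, Y=0, U=1) weight 1/198
  (Z=1, X=0, W=1, V=1, Y=1, U=1) weight 1/198
  (Z=2, X=1, W=0, V=0, Y=0, U=0) weight 4/1485
  … 7 more
Group by X:
  weight(X=0) = 1/33
  weight(X=1) = 4/165
Total weight = 1/33 + 4/165 = 3/55
P(X=0 | obs) = 1/33 / 3/55 = 5/9
P(X=1 | obs) = 4/165 / 3/55 = 4/9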